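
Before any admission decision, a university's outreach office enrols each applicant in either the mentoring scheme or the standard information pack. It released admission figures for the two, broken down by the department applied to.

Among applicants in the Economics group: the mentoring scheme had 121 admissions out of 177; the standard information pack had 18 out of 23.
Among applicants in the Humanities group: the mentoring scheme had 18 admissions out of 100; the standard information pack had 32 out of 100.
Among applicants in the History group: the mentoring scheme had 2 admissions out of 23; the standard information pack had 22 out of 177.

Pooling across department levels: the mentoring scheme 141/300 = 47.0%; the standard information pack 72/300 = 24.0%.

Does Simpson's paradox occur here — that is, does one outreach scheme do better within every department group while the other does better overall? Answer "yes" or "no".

yes

Within each department level (Economics 68.4% vs 78.3%; Humanities 18.0% vs 32.0%; History 8.7% vs 12.4%), the standard information pack has the higher rate every time. Pooled: 47.0% vs 24.0% — the mentoring scheme has the higher rate overall. The two comparisons disagree.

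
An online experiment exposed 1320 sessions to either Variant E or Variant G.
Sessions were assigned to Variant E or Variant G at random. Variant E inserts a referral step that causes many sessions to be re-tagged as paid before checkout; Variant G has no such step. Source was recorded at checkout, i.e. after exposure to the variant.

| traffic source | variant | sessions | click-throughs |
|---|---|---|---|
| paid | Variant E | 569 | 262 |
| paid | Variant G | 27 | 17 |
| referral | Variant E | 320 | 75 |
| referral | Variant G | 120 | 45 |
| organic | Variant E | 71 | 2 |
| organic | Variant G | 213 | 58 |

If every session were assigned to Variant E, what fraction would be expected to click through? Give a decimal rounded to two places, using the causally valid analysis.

The distribution of traffic source is itself part of what the variant does — it is an intermediate outcome. Holding it fixed would remove that part of the effect; the total effect is the pooled difference.
So P(outcome | do(Variant E)) is just the pooled rate for Variant E: 339/960 = 0.353.

0.35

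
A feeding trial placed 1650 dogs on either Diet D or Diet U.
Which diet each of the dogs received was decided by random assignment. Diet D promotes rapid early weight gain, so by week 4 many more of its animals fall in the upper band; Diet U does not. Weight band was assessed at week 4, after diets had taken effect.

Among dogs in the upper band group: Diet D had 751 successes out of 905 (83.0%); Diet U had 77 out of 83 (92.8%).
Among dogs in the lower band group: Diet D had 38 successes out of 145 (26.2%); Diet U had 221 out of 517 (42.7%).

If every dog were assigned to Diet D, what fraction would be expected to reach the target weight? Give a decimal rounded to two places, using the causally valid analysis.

The stratified and pooled comparisons disagree (Diet U wins within each week-4 weight band; Diet D wins overall), so the answer turns on the causal role of week-4 weight band.
The distribution of week-4 weight band is itself part of what the diet does — it is an intermediate outcome. Holding it fixed would remove that part of the effect; the total effect is the pooled difference.
So P(outcome | do(Diet D)) is just the pooled rate for Diet D: 789/1050 = 0.751.

0.75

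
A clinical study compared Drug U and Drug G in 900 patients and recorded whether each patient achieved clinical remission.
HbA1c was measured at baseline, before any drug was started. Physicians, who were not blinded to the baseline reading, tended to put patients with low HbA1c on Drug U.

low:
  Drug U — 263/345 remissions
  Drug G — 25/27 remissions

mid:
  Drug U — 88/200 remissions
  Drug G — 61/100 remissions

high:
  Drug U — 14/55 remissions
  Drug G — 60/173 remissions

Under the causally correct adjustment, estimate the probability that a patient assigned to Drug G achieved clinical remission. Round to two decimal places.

HbA1c satisfies the back-door criterion: it is not a descendant of the drug, and it blocks the spurious path from drug to outcome. Adjusting for it (i.e., using the within-HbA1c rates) gives the causal effect.
Standardising Drug G to the population HbA1c mix: 0.413·25/27 + 0.333·61/100 + 0.253·60/173 = 0.674.

0.67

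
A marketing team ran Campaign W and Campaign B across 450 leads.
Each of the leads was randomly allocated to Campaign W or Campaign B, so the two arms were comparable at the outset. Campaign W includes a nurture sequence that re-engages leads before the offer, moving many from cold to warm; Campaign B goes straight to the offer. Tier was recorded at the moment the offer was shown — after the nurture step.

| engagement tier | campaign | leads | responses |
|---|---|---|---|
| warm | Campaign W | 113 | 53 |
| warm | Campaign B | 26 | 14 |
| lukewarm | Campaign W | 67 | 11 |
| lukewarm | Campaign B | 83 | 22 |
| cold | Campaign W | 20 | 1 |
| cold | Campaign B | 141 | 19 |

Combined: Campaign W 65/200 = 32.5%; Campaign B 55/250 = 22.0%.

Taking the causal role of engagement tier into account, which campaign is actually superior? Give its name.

Within every engagement tier level Campaign B has the higher rate, yet pooled Campaign W does — Simpson's reversal.
Stratifying would compare campaigns among leads the campaigns themselves sorted into engagement tier groups — a form of selection on an intermediate. The unconditioned pooled rates give the total causal effect.
Pooled: Campaign W 32.5% vs Campaign B 22.0%; Campaign W is higher overall.

Campaign W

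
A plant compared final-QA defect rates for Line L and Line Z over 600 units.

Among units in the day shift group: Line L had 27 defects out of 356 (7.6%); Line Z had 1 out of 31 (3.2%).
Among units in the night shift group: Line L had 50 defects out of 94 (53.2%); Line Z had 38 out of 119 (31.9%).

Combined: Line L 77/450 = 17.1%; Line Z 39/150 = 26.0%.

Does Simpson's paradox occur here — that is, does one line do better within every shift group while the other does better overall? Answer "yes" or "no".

Within each shift level (day shift 7.6% vs 3.2%; night shift 53.2% vs 31.9%), Line Z has the lower rate every time. Pooled: 17.1% vs 26.0% — Line L has the lower rate overall. The two comparisons disagree.

yes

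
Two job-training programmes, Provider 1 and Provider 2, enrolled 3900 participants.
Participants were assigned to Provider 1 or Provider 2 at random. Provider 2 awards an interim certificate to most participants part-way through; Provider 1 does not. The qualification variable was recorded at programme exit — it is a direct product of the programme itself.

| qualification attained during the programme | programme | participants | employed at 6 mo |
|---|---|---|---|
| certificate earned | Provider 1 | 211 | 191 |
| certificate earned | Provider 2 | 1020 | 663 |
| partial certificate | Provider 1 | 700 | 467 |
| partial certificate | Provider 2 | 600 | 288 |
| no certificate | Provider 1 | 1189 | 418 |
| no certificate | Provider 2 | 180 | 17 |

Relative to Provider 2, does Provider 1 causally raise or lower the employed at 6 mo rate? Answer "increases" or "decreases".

decreases

Provider 1 is higher inside every qualification attained during the programme stratum but Provider 2 is higher in aggregate. Whether to stratify depends on how qualification attained during the programme relates to the programme.
Stratifying would compare programmes among participants the programmes themselves sorted into qualification attained during the programme groups — a form of selection on an intermediate. The unconditioned pooled rates give the total causal effect.
Pooled: Provider 1 51.2% vs Provider 2 53.8%; Provider 2 is higher overall.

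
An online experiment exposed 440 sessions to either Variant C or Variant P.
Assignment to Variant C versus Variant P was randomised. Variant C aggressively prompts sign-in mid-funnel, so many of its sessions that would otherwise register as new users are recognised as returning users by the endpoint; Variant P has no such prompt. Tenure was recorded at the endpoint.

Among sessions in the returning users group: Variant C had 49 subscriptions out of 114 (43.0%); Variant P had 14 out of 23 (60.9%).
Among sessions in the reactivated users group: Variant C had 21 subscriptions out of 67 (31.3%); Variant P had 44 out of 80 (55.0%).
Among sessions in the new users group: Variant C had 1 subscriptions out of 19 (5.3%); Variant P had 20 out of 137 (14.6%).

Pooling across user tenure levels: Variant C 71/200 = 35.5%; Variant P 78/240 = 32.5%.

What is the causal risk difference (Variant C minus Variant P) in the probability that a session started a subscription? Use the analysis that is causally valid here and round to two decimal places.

The user tenure-specific comparison favours Variant P throughout, but the pooled figures favour Variant C. The question is whether to condition on user tenure.
Because the variant influences user tenure, user tenure is a post-treatment mediator, not a confounder. Stratifying on it would bias the estimate; the causal effect is the crude pooled difference.
The causal difference is the pooled difference: 0.355 − 0.325 = +0.030.

+0.03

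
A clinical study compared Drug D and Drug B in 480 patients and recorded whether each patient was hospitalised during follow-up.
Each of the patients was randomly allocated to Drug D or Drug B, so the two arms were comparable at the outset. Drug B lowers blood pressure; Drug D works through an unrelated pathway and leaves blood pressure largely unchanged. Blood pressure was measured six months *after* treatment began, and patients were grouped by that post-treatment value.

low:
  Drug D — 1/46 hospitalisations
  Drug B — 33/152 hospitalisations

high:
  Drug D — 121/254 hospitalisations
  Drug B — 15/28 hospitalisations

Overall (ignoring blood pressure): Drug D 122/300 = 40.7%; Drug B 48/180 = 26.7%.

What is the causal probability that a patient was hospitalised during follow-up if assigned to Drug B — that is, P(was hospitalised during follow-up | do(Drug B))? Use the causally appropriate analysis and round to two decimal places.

0.27

Blood pressure here is a post-treatment variable shaped by the drug; conditioning on it would introduce bias rather than remove it. The overall comparison is the causal one.
So P(outcome | do(Drug B)) is just the pooled rate for Drug B: 48/180 = 0.267.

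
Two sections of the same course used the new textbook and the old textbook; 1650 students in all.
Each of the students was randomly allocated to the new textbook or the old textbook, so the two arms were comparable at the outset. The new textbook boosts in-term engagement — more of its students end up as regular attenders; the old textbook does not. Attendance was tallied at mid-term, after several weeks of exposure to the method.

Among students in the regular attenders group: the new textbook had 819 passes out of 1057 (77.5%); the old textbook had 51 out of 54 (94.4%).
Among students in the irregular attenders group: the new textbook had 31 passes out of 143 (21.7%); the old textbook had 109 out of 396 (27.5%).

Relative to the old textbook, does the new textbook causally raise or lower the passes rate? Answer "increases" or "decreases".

increases

Mid-term attendance is recorded after the teaching method and is itself shifted by it — it sits on the causal path from teaching method to outcome. Conditioning on a mediator would strip out part of the effect we want; the pooled comparison gives the total causal effect.
Pooled: the new textbook 70.8% vs the old textbook 35.6%; the new textbook is higher overall.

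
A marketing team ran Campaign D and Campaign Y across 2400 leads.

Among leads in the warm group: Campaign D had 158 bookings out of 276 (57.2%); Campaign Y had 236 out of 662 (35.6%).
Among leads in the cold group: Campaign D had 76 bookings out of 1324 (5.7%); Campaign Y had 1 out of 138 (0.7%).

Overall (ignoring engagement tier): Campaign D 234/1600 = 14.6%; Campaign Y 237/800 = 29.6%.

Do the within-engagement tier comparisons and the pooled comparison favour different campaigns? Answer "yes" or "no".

Within each engagement tier level (warm 57.2% vs 35.6%; cold 5.7% vs 0.7%), Campaign D has the higher rate every time. Pooled: 14.6% vs 29.6% — Campaign Y has the higher rate overall. The two comparisons disagree.

yes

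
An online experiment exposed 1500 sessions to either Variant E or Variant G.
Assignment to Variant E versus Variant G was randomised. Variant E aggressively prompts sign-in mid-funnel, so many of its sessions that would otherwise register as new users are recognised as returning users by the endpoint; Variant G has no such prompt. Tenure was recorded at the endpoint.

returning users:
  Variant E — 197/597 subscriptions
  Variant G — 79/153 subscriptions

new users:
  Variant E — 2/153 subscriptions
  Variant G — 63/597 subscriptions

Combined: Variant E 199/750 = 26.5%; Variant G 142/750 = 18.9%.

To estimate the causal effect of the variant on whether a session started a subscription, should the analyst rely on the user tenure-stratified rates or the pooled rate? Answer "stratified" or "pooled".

Within every user tenure level Variant G has the higher rate, yet pooled Variant E does — Simpson's reversal.
User tenure lies on the pathway variant → user tenure → outcome, so adjusting for it blocks the indirect effect. For the total causal effect of variant, use the unadjusted pooled rates.
Pooled: Variant E 26.5% vs Variant G 18.9%; Variant E is higher overall.

pooled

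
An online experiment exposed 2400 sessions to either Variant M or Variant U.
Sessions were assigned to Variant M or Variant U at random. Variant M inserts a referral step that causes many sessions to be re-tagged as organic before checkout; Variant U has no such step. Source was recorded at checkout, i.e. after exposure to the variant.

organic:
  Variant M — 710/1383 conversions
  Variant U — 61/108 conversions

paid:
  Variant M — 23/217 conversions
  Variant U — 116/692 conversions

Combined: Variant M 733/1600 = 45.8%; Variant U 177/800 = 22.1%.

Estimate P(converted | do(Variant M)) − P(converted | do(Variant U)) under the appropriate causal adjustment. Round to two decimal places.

Stratifying would compare variants among sessions the variants themselves sorted into traffic source groups — a form of selection on an intermediate. The unconditioned pooled rates give the total causal effect.
The causal difference is the pooled difference: 0.458 − 0.221 = +0.237.

+0.24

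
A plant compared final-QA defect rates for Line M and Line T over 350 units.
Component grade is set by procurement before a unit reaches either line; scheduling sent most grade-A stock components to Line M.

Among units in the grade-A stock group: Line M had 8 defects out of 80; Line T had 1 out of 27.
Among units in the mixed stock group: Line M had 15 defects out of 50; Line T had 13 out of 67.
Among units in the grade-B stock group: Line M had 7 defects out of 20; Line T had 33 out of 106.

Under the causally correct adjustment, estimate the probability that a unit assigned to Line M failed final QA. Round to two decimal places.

Component grade satisfies the back-door criterion: it is not a descendant of the line, and it blocks the spurious path from line to outcome. Adjusting for it (i.e., using the within-component grade rates) gives the causal effect.
Standardising Line M to the population component grade mix: 0.306·8/80 + 0.334·15/50 + 0.360·7/20 = 0.257.

0.26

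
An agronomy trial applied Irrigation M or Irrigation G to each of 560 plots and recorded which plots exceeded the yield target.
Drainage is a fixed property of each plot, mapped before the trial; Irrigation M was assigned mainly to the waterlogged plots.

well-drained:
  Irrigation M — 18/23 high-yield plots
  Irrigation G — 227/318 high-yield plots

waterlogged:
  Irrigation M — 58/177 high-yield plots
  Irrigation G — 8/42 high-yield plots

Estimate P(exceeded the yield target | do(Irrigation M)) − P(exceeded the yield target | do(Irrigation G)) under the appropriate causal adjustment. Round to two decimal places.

+0.10

Here field drainage is a common cause — it drives both which irrigation a case falls under and the outcome. The crude comparison mixes populations; the stratum-specific rates are the causally relevant ones.
Adjusting over the population distribution of field drainage: 0.609·(0.783−0.714) + 0.391·(0.328−0.190) = +0.096.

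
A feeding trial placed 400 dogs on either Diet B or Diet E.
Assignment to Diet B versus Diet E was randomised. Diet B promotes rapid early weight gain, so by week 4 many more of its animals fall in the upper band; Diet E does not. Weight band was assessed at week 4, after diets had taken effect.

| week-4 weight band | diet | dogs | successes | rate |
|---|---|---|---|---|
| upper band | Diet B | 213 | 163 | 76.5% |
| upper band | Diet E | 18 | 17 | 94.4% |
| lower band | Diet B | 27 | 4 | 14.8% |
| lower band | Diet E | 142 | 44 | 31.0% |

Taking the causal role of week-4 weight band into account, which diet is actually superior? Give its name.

Week-4 weight band lies on the pathway diet → week-4 weight band → outcome, so adjusting for it blocks the indirect effect. For the total causal effect of diet, use the unadjusted pooled rates.
Pooled: Diet B 69.6% vs Diet E 38.1%; Diet B is higher overall.

Diet B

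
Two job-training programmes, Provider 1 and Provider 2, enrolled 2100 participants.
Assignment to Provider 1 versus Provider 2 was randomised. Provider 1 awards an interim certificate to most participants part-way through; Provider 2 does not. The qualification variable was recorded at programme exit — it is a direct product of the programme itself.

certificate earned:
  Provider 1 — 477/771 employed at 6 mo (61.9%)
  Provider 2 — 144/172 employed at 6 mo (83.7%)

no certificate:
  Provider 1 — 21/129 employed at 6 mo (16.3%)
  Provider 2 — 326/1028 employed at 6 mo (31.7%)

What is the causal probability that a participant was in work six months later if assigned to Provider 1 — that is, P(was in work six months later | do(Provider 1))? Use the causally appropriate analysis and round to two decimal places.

The stratified and pooled comparisons disagree (Provider 2 wins within each qualification attained during the programme; Provider 1 wins overall), so the answer turns on the causal role of qualification attained during the programme.
The distribution of qualification attained during the programme is itself part of what the programme does — it is an intermediate outcome. Holding it fixed would remove that part of the effect; the total effect is the pooled difference.
So P(outcome | do(Provider 1)) is just the pooled rate for Provider 1: 498/900 = 0.553.

0.55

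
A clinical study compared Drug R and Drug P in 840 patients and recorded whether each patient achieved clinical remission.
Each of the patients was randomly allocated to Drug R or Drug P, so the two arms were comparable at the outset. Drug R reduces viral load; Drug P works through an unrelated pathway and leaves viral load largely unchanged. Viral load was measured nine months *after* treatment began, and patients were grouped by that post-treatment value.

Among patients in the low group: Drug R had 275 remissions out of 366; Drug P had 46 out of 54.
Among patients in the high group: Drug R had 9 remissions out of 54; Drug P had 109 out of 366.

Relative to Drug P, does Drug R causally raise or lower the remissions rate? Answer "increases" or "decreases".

The stratified and pooled comparisons disagree (Drug P wins within each viral load; Drug R wins overall), so the answer turns on the causal role of viral load.
Viral load is downstream of the drug. One should not condition on a consequence of treatment, so the overall rates are the right comparison.
Pooled: Drug R 67.6% vs Drug P 36.9%; Drug R is higher overall.

increases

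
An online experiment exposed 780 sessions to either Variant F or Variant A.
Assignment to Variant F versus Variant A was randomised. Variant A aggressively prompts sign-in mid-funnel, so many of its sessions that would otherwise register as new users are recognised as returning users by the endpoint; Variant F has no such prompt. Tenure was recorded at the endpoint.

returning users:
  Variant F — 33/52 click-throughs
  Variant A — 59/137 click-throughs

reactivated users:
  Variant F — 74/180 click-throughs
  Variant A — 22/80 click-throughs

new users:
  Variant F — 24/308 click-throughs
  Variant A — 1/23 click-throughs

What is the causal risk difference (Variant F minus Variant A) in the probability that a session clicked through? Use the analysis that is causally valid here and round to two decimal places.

The stratified and pooled comparisons disagree (Variant F wins within each user tenure; Variant A wins overall), so the answer turns on the causal role of user tenure.
User tenure here is a post-treatment variable shaped by the variant; conditioning on it would introduce bias rather than remove it. The overall comparison is the causal one.
The causal difference is the pooled difference: 0.243 − 0.342 = -0.099.

-0.10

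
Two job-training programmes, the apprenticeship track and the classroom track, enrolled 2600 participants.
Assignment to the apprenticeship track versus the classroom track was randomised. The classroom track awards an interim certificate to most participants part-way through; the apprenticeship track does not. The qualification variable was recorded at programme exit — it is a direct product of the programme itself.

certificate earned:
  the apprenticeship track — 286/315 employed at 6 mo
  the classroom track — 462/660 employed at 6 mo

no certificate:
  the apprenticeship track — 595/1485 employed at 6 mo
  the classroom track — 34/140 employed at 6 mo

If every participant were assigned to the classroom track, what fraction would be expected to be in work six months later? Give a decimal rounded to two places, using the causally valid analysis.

Qualification attained during the programme is downstream of the programme. One should not condition on a consequence of treatment, so the overall rates are the right comparison.
So P(outcome | do(the classroom track)) is just the pooled rate for the classroom track: 496/800 = 0.620.

0.62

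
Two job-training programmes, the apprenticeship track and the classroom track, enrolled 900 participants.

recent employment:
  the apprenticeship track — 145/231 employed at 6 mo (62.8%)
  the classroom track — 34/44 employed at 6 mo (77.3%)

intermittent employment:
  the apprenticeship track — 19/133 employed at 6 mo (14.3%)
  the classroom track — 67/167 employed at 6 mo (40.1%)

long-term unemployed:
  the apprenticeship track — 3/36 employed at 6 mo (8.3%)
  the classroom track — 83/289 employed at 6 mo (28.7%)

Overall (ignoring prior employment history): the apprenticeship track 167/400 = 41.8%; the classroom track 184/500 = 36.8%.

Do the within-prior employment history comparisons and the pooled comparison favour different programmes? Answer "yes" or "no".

yes

Within each prior employment history level (recent employment 62.8% vs 77.3%; intermittent employment 14.3% vs 40.1%; long-term unemployed 8.3% vs 28.7%), the classroom track has the higher rate every time. Pooled: 41.8% vs 36.8% — the apprenticeship track has the higher rate overall. The two comparisons disagree.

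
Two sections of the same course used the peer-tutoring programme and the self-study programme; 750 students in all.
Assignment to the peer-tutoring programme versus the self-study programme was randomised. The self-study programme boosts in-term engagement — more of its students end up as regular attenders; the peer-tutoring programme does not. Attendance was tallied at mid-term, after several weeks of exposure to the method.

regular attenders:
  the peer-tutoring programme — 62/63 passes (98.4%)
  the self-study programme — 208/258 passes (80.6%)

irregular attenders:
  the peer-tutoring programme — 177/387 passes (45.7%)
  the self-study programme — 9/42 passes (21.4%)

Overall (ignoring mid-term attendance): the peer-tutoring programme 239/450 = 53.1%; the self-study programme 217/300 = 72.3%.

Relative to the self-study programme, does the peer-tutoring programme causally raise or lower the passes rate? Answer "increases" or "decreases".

The mid-term attendance-specific comparison favours the peer-tutoring programme throughout, but the pooled figures favour the self-study programme. The question is whether to condition on mid-term attendance.
Because the teaching method influences mid-term attendance, mid-term attendance is a post-treatment mediator, not a confounder. Stratifying on it would bias the estimate; the causal effect is the crude pooled difference.
Pooled: the peer-tutoring programme 53.1% vs the self-study programme 72.3%; the self-study programme is higher overall.

decreases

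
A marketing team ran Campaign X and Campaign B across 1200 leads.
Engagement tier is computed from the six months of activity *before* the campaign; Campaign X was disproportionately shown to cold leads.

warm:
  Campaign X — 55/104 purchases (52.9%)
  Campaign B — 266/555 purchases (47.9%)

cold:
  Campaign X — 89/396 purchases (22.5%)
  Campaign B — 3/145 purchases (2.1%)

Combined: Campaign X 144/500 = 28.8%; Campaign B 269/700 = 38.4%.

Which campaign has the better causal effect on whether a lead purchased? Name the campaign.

The engagement tier-specific comparison favours Campaign X throughout, but the pooled figures favour Campaign B. The question is whether to condition on engagement tier.
Nothing the campaign does changes engagement tier; the imbalance is an allocation artefact. With engagement tier also predicting the outcome, the pooled figure is confounded, and the within-stratum comparison is the causal one.
Within each level — warm: 52.9% vs 47.9%; cold: 22.5% vs 2.1% — Campaign X is higher every time.

Campaign X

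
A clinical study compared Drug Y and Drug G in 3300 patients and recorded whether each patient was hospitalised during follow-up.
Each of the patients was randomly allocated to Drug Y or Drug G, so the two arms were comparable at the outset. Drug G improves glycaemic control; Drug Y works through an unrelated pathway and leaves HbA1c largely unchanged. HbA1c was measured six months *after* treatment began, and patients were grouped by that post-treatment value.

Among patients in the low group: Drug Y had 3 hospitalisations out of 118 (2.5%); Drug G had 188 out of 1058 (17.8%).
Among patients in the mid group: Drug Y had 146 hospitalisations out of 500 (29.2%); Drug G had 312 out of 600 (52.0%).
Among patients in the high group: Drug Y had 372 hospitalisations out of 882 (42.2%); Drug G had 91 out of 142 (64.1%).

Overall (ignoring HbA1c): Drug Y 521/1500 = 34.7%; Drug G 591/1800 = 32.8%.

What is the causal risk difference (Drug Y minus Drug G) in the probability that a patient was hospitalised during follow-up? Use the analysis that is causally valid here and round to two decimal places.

The stratified and pooled comparisons disagree (Drug Y wins within each HbA1c; Drug G wins overall), so the answer turns on the causal role of HbA1c.
HbA1c is recorded after the drug and is itself shifted by it — it sits on the causal path from drug to outcome. Conditioning on a mediator would strip out part of the effect we want; the pooled comparison gives the total causal effect.
The causal difference is the pooled difference: 0.347 − 0.328 = +0.019.

+0.02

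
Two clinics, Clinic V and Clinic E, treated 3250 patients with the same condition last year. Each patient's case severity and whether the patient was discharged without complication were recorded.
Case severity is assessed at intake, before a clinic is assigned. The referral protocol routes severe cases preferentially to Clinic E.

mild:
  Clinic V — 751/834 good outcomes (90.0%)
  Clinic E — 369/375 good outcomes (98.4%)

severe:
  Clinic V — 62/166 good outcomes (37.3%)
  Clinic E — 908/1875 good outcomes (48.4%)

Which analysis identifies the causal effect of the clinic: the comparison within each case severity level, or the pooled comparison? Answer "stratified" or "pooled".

Within every case severity level Clinic E has the higher rate, yet pooled Clinic V does — Simpson's reversal.
Case severity satisfies the back-door criterion: it is not a descendant of the clinic, and it blocks the spurious path from clinic to outcome. Adjusting for it (i.e., using the within-case severity rates) gives the causal effect.
Within each level — mild: 90.0% vs 98.4%; severe: 37.3% vs 48.4% — Clinic E is higher every time.

stratified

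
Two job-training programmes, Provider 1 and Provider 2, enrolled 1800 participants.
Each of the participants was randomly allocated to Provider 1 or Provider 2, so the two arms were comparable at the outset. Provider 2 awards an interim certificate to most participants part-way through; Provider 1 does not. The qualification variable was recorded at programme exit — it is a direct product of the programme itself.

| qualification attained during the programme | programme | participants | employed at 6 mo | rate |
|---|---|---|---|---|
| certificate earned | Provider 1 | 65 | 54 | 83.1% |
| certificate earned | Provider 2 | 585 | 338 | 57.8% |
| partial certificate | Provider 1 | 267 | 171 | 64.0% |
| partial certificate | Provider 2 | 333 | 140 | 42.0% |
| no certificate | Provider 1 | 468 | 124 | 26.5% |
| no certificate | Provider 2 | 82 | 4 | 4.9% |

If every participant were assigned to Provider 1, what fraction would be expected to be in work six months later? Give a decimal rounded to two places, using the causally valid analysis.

0.44

Qualification attained during the programme is downstream of the programme. One should not condition on a consequence of treatment, so the overall rates are the right comparison.
So P(outcome | do(Provider 1)) is just the pooled rate for Provider 1: 349/800 = 0.436.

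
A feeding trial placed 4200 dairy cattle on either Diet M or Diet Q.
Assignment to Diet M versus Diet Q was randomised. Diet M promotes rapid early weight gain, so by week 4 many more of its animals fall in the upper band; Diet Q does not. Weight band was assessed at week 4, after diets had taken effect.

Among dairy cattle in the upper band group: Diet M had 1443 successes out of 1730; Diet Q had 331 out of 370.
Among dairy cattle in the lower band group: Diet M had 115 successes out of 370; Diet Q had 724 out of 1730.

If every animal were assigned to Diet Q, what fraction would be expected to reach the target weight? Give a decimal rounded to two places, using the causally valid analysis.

Week-4 weight band is downstream of the diet. One should not condition on a consequence of treatment, so the overall rates are the right comparison.
So P(outcome | do(Diet Q)) is just the pooled rate for Diet Q: 1055/2100 = 0.502.

0.50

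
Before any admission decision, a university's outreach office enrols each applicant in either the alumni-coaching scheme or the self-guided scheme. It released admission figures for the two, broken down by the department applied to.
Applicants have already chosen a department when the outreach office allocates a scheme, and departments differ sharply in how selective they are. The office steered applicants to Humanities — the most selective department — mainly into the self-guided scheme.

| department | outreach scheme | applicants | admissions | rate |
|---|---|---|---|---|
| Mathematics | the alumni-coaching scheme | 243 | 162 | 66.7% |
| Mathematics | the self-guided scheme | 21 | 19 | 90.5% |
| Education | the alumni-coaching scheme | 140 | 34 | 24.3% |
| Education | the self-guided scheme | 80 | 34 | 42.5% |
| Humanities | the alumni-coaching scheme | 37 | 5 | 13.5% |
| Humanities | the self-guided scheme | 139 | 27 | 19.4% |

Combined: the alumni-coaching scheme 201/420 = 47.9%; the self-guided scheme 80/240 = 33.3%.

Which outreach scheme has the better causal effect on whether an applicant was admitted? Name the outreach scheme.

the self-guided scheme

Department differs across outreach schemes for reasons unrelated to any effect of the outreach scheme itself, and it separately predicts the outcome — a classic confounder. We must compare within department levels.
Within each level — Mathematics: 66.7% vs 90.5%; Education: 24.3% vs 42.5%; Humanities: 13.5% vs 19.4% — the self-guided scheme is higher every time.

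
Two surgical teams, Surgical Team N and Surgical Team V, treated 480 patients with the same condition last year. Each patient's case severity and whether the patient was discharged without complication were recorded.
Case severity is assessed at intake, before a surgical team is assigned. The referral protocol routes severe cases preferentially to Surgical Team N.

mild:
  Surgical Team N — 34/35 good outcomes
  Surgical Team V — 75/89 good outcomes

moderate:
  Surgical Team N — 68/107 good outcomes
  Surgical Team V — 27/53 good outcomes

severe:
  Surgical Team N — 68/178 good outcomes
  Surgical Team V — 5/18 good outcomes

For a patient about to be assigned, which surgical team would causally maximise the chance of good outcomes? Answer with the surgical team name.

The stratified and pooled comparisons disagree (Surgical Team N wins within each case severity; Surgical Team V wins overall), so the answer turns on the causal role of case severity.
Case severity satisfies the back-door criterion: it is not a descendant of the surgical team, and it blocks the spurious path from surgical team to outcome. Adjusting for it (i.e., using the within-case severity rates) gives the causal effect.
Within each level — mild: 97.1% vs 84.3%; moderate: 63.6% vs 50.9%; severe: 38.2% vs 27.8% — Surgical Team N is higher every time.

Surgical Team N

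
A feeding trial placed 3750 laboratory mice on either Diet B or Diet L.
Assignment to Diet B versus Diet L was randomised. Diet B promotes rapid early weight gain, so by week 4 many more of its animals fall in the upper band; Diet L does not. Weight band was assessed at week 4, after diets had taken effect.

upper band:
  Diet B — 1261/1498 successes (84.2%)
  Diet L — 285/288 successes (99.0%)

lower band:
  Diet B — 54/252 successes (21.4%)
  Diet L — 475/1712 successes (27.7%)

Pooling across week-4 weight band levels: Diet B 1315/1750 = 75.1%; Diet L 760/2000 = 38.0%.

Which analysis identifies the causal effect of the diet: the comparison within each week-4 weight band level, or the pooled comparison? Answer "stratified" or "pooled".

pooled

The week-4 weight band-specific comparison favours Diet L throughout, but the pooled figures favour Diet B. The question is whether to condition on week-4 weight band.
Week-4 weight band here is a post-treatment variable shaped by the diet; conditioning on it would introduce bias rather than remove it. The overall comparison is the causal one.
Pooled: Diet B 75.1% vs Diet L 38.0%; Diet B is higher overall.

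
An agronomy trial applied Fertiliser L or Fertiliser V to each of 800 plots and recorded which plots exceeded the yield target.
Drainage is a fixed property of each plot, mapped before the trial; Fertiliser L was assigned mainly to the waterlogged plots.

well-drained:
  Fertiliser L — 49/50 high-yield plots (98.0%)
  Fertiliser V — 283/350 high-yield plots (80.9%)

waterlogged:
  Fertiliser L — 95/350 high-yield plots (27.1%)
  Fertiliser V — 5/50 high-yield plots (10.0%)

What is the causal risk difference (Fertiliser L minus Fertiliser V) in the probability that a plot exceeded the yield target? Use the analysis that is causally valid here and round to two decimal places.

+0.17

Since field drainage is a pre-existing factor (not a product of the fertiliser) and it affects the outcome on its own, it is a confounder. The stratified rates, not the pooled rate, identify the causal effect.
Adjusting over the population distribution of field drainage: 0.500·(0.980−0.809) + 0.500·(0.271−0.100) = +0.171.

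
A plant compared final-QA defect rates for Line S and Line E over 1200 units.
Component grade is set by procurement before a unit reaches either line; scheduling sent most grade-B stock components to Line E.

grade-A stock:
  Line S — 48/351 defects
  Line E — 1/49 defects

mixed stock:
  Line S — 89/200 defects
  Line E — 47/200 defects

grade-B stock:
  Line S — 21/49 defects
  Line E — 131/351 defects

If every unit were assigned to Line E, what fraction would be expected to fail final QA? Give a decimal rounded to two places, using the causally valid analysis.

0.21

Line E is lower inside every component grade stratum but Line S is lower in aggregate. Whether to stratify depends on how component grade relates to the line.
Component grade is set before the line has any effect — it is not caused by the line — and it independently drives the outcome. That makes it a confounder, so the causal comparison is within component grade levels.
Standardising Line E to the population component grade mix: 0.333·1/49 + 0.333·47/200 + 0.333·131/351 = 0.210.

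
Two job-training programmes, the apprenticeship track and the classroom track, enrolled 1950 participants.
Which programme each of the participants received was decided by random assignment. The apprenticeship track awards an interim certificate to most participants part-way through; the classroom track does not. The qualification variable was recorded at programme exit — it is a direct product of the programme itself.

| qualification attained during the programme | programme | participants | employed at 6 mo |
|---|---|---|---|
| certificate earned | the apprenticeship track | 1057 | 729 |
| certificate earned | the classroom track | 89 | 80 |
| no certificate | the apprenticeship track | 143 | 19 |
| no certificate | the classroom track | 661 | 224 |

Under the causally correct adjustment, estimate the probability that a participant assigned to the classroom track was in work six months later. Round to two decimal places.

0.41

the classroom track is higher inside every qualification attained during the programme stratum but the apprenticeship track is higher in aggregate. Whether to stratify depends on how qualification attained during the programme relates to the programme.
The distribution of qualification attained during the programme is itself part of what the programme does — it is an intermediate outcome. Holding it fixed would remove that part of the effect; the total effect is the pooled difference.
So P(outcome | do(the classroom track)) is just the pooled rate for the classroom track: 304/750 = 0.405.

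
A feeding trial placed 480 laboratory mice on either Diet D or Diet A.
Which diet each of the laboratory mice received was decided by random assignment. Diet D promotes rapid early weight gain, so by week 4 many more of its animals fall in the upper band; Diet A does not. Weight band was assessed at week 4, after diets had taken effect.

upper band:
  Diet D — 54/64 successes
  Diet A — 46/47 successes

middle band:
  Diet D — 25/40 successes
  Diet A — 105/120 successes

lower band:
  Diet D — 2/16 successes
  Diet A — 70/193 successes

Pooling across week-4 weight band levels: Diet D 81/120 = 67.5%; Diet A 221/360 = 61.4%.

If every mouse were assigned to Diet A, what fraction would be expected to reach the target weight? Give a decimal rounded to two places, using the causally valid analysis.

Within every week-4 weight band level Diet A has the higher rate, yet pooled Diet D does — Simpson's reversal.
Because the diet influences week-4 weight band, week-4 weight band is a post-treatment mediator, not a confounder. Stratifying on it would bias the estimate; the causal effect is the crude pooled difference.
So P(outcome | do(Diet A)) is just the pooled rate for Diet A: 221/360 = 0.614.

0.61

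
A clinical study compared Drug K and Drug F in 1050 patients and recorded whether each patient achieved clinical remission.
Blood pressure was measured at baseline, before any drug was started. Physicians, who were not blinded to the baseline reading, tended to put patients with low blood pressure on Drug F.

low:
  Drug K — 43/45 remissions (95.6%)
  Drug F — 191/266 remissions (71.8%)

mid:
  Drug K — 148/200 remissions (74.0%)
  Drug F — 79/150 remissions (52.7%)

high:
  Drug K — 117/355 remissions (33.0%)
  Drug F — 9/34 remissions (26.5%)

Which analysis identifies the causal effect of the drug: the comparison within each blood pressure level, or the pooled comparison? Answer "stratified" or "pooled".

The stratified and pooled comparisons disagree (Drug K wins within each blood pressure; Drug F wins overall), so the answer turns on the causal role of blood pressure.
Here blood pressure is a common cause — it drives both which drug a case falls under and the outcome. The crude comparison mixes populations; the stratum-specific rates are the causally relevant ones.
Within each level — low: 95.6% vs 71.8%; mid: 74.0% vs 52.7%; high: 33.0% vs 26.5% — Drug K is higher every time.

stratified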